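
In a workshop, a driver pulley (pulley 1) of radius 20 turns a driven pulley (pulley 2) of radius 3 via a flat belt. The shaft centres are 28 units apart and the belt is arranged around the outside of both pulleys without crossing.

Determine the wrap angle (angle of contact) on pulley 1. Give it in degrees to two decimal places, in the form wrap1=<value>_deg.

open belt: β = asin((r2−r1)/C) = asin(-17/28) = -37.3832°
wrap1 = π − 2β = 254.7664°
wrap2 = π + 2β = 105.2336°

wrap1=254.77_deg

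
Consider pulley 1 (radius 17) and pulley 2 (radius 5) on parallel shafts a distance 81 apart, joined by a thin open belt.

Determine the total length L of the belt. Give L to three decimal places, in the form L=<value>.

open belt: β = asin((r2−r1)/C) = asin(-12/81) = -8.5196°
wrap1 = π − 2β = 197.0392°
wrap2 = π + 2β = 162.9608°
tangent length = C·cosβ = 80.1062
L = r1·wrap1 + r2·wrap2 + 2·C·cosβ = 17·3.4390 + 5·2.8442 + 2·80.1062 = 232.8961

L=232.896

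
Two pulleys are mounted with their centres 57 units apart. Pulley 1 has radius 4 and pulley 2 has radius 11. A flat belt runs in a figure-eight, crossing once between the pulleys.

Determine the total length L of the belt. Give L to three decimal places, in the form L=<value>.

crossed belt: β = asin((r1+r2)/C) = asin(15/57) = 15.2575°
wrap1 = wrap2 = π + 2β = 210.5150°
tangent length = C·cosβ = 54.9909
L = (r1+r2)·wrap + 2·C·cosβ = 15·3.6742 + 2·54.9909 = 165.0945

L=165.095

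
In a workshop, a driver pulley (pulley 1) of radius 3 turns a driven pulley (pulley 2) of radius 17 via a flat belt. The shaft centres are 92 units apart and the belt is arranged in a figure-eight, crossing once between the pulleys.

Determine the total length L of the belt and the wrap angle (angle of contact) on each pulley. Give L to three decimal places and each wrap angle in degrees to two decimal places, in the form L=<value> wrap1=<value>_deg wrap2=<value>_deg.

crossed belt: β = asin((r1+r2)/C) = asin(20/92) = 12.5559°
wrap1 = wrap2 = π + 2β = 205.1117°
tangent length = C·cosβ = 89.7998
L = (r1+r2)·wrap + 2·C·cosβ = 20·3.5799 + 2·89.7998 = 251.1970

L=251.197 wrap1=205.11_deg wrap2=205.11_deg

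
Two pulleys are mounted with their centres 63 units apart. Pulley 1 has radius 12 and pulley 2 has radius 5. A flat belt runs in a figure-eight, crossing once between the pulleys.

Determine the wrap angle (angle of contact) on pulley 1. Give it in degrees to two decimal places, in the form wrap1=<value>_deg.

wrap1=211.31_deg

crossed belt: β = asin((r1+r2)/C) = asin(17/63) = 15.6548°
wrap1 = wrap2 = π + 2β = 211.3096°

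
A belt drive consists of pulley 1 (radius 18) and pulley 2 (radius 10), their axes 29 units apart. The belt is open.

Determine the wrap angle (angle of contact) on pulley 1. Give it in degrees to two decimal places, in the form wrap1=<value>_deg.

open belt: β = asin((r2−r1)/C) = asin(-8/29) = -16.0134°
wrap1 = π − 2β = 212.0268°
wrap2 = π + 2β = 147.9732°

wrap1=212.03_deg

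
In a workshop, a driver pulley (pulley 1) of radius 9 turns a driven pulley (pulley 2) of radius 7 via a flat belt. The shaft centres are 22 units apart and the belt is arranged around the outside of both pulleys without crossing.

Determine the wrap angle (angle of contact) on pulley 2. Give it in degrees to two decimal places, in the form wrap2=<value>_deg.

open belt: β = asin((r2−r1)/C) = asin(-2/22) = -5.2159°
wrap1 = π − 2β = 190.4318°
wrap2 = π + 2β = 169.5682°

wrap2=169.57_deg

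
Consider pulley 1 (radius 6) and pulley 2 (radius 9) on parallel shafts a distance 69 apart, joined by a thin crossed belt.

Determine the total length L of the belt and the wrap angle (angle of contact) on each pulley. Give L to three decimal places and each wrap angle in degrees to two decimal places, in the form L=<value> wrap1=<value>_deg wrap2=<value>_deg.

L=188.398 wrap1=205.11_deg wrap2=205.11_deg

crossed belt: β = asin((r1+r2)/C) = asin(15/69) = 12.5559°
wrap1 = wrap2 = π + 2β = 205.1117°
tangent length = C·cosβ = 67.3498
L = (r1+r2)·wrap + 2·C·cosβ = 15·3.5799 + 2·67.3498 = 188.3978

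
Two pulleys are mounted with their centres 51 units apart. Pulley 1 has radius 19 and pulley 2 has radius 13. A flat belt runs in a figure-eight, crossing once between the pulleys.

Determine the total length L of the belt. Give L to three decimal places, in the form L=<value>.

crossed belt: β = asin((r1+r2)/C) = asin(32/51) = 38.8623°
wrap1 = wrap2 = π + 2β = 257.7246°
tangent length = C·cosβ = 39.7115
L = (r1+r2)·wrap + 2·C·cosβ = 32·4.4981 + 2·39.7115 = 223.3635

L=223.364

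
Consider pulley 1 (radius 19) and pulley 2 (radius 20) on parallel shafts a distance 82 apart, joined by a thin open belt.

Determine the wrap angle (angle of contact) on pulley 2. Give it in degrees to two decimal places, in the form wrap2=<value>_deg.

wrap2=181.40_deg

open belt: β = asin((r2−r1)/C) = asin(1/82) = 0.6987°
wrap1 = π − 2β = 178.6025°
wrap2 = π + 2β = 181.3975°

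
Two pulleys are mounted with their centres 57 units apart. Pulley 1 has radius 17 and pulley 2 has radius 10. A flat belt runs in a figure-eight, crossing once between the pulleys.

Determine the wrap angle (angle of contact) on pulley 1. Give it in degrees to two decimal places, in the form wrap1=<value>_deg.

wrap1=236.55_deg

crossed belt: β = asin((r1+r2)/C) = asin(27/57) = 28.2737°
wrap1 = wrap2 = π + 2β = 236.5474°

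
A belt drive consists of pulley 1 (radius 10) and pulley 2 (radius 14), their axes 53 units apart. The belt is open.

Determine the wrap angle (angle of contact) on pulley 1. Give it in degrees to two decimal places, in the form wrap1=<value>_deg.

open belt: β = asin((r2−r1)/C) = asin(4/53) = 4.3283°
wrap1 = π − 2β = 171.3433°
wrap2 = π + 2β = 188.6567°

wrap1=171.34_deg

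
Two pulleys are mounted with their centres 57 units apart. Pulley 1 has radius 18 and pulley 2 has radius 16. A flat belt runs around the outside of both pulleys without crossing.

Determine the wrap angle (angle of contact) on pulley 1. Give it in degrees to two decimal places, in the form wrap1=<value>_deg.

wrap1=184.02_deg

open belt: β = asin((r2−r1)/C) = asin(-2/57) = -2.0108°
wrap1 = π − 2β = 184.0216°
wrap2 = π + 2β = 175.9784°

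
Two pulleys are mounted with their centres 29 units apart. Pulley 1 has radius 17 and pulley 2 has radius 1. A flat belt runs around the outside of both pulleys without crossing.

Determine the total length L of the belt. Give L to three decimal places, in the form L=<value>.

open belt: β = asin((r2−r1)/C) = asin(-16/29) = -33.4854°
wrap1 = π − 2β = 246.9708°
wrap2 = π + 2β = 113.0292°
tangent length = C·cosβ = 24.1868
L = r1·wrap1 + r2·wrap2 + 2·C·cosβ = 17·4.3105 + 1·1.9727 + 2·24.1868 = 123.6240

L=123.624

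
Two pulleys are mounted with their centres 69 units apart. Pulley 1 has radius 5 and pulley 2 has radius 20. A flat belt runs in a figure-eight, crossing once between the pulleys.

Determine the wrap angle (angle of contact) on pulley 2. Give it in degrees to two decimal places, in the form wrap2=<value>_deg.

crossed belt: β = asin((r1+r2)/C) = asin(25/69) = 21.2427°
wrap1 = wrap2 = π + 2β = 222.4853°

wrap2=222.49_deg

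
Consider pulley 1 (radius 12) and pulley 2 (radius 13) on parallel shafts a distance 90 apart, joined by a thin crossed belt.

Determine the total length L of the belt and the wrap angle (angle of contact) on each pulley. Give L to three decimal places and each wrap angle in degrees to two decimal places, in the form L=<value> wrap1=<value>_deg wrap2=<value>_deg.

crossed belt: β = asin((r1+r2)/C) = asin(25/90) = 16.1276°
wrap1 = wrap2 = π + 2β = 212.2552°
tangent length = C·cosβ = 86.4581
L = (r1+r2)·wrap + 2·C·cosβ = 25·3.7046 + 2·86.4581 = 265.5300

L=265.530 wrap1=212.26_deg wrap2=212.26_deg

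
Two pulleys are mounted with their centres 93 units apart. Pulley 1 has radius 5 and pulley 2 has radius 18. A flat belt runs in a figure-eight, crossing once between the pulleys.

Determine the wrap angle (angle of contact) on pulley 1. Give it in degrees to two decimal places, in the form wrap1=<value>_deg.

crossed belt: β = asin((r1+r2)/C) = asin(23/93) = 14.3185°
wrap1 = wrap2 = π + 2β = 208.6370°

wrap1=208.64_deg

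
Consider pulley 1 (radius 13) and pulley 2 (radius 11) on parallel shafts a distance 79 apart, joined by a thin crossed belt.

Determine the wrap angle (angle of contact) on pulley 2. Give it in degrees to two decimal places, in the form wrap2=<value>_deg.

crossed belt: β = asin((r1+r2)/C) = asin(24/79) = 17.6858°
wrap1 = wrap2 = π + 2β = 215.3717°

wrap2=215.37_deg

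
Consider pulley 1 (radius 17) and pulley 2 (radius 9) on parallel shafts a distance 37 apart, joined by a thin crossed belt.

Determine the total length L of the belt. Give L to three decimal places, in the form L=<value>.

crossed belt: β = asin((r1+r2)/C) = asin(26/37) = 44.6442°
wrap1 = wrap2 = π + 2β = 269.2885°
tangent length = C·cosβ = 26.3249
L = (r1+r2)·wrap + 2·C·cosβ = 26·4.7000 + 2·26.3249 = 174.8490

L=174.849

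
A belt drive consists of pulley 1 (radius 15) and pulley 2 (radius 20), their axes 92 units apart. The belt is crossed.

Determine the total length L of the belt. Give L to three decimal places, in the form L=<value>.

crossed belt: β = asin((r1+r2)/C) = asin(35/92) = 22.3606°
wrap1 = wrap2 = π + 2β = 224.7212°
tangent length = C·cosβ = 85.0823
L = (r1+r2)·wrap + 2·C·cosβ = 35·3.9221 + 2·85.0823 = 307.4390

L=307.439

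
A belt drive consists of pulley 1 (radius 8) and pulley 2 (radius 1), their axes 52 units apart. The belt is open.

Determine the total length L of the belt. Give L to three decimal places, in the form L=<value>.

L=133.218

open belt: β = asin((r2−r1)/C) = asin(-7/52) = -7.7364°
wrap1 = π − 2β = 195.4728°
wrap2 = π + 2β = 164.5272°
tangent length = C·cosβ = 51.5267
L = r1·wrap1 + r2·wrap2 + 2·C·cosβ = 8·3.4116 + 1·2.8715 + 2·51.5267 = 133.2181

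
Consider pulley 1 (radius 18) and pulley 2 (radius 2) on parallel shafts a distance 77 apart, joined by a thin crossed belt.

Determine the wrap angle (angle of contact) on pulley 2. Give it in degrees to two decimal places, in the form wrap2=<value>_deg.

crossed belt: β = asin((r1+r2)/C) = asin(20/77) = 15.0547°
wrap1 = wrap2 = π + 2β = 210.1093°

wrap2=210.11_deg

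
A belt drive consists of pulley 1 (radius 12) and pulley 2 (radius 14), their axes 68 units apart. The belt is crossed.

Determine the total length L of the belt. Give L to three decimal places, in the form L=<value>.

crossed belt: β = asin((r1+r2)/C) = asin(26/68) = 22.4795°
wrap1 = wrap2 = π + 2β = 224.9590°
tangent length = C·cosβ = 62.8331
L = (r1+r2)·wrap + 2·C·cosβ = 26·3.9263 + 2·62.8331 = 227.7494

L=227.749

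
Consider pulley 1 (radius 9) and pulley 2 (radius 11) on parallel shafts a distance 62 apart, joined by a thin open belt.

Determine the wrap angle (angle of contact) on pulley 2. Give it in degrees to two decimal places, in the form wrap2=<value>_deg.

open belt: β = asin((r2−r1)/C) = asin(2/62) = 1.8486°
wrap1 = π − 2β = 176.3029°
wrap2 = π + 2β = 183.6971°

wrap2=183.70_deg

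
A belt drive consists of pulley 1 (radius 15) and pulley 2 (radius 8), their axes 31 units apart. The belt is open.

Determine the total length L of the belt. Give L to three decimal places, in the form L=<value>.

L=135.844

open belt: β = asin((r2−r1)/C) = asin(-7/31) = -13.0503°
wrap1 = π − 2β = 206.1006°
wrap2 = π + 2β = 153.8994°
tangent length = C·cosβ = 30.1993
L = r1·wrap1 + r2·wrap2 + 2·C·cosβ = 15·3.5971 + 8·2.6861 + 2·30.1993 = 135.8441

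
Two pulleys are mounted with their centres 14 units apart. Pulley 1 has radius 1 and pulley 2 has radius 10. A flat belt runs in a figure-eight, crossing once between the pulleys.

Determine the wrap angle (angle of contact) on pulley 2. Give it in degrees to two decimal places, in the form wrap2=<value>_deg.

crossed belt: β = asin((r1+r2)/C) = asin(11/14) = 51.7868°
wrap1 = wrap2 = π + 2β = 283.5736°

wrap2=283.57_deg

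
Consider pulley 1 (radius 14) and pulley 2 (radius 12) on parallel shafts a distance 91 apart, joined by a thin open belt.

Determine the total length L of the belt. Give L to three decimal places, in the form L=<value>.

L=263.725

open belt: β = asin((r2−r1)/C) = asin(-2/91) = -1.2593°
wrap1 = π − 2β = 182.5187°
wrap2 = π + 2β = 177.4813°
tangent length = C·cosβ = 90.9780
L = r1·wrap1 + r2·wrap2 + 2·C·cosβ = 14·3.1856 + 12·3.0976 + 2·90.9780 = 263.7254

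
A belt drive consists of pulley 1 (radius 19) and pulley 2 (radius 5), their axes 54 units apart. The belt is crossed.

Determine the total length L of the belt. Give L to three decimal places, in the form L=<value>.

crossed belt: β = asin((r1+r2)/C) = asin(24/54) = 26.3878°
wrap1 = wrap2 = π + 2β = 232.7756°
tangent length = C·cosβ = 48.3735
L = (r1+r2)·wrap + 2·C·cosβ = 24·4.0627 + 2·48.3735 = 194.2519

L=194.252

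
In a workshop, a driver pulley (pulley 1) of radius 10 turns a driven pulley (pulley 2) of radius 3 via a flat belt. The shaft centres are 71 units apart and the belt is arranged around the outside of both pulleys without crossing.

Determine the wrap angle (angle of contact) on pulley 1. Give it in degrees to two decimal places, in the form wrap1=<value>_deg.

wrap1=191.32_deg

open belt: β = asin((r2−r1)/C) = asin(-7/71) = -5.6581°
wrap1 = π − 2β = 191.3161°
wrap2 = π + 2β = 168.6839°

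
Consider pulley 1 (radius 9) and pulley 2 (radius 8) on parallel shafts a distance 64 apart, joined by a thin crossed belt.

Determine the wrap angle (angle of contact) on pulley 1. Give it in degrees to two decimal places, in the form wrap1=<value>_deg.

wrap1=210.81_deg

crossed belt: β = asin((r1+r2)/C) = asin(17/64) = 15.4041°
wrap1 = wrap2 = π + 2β = 210.8082°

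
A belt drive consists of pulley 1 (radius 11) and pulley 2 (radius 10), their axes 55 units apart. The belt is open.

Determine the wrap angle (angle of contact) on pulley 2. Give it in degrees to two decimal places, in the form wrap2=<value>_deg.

wrap2=177.92_deg

open belt: β = asin((r2−r1)/C) = asin(-1/55) = -1.0418°
wrap1 = π − 2β = 182.0836°
wrap2 = π + 2β = 177.9164°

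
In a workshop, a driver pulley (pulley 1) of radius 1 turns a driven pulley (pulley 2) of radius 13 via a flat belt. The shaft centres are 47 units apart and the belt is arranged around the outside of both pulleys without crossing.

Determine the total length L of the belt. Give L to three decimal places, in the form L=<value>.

open belt: β = asin((r2−r1)/C) = asin(12/47) = 14.7925°
wrap1 = π − 2β = 150.4150°
wrap2 = π + 2β = 209.5850°
tangent length = C·cosβ = 45.4423
L = r1·wrap1 + r2·wrap2 + 2·C·cosβ = 1·2.6252 + 13·3.6579 + 2·45.4423 = 141.0631

L=141.063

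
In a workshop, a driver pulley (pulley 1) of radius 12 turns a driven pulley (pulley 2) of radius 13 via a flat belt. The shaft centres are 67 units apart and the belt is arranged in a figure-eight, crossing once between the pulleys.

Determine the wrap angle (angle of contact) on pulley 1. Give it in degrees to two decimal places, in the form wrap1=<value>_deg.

crossed belt: β = asin((r1+r2)/C) = asin(25/67) = 21.9090°
wrap1 = wrap2 = π + 2β = 223.8181°

wrap1=223.82_deg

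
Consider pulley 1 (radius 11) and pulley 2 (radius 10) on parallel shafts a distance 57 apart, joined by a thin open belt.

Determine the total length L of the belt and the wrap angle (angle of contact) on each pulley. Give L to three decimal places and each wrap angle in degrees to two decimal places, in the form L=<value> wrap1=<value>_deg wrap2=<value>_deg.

open belt: β = asin((r2−r1)/C) = asin(-1/57) = -1.0052°
wrap1 = π − 2β = 182.0105°
wrap2 = π + 2β = 177.9895°
tangent length = C·cosβ = 56.9912
L = r1·wrap1 + r2·wrap2 + 2·C·cosβ = 11·3.1767 + 10·3.1065 + 2·56.9912 = 179.9910

L=179.991 wrap1=182.01_deg wrap2=177.99_deg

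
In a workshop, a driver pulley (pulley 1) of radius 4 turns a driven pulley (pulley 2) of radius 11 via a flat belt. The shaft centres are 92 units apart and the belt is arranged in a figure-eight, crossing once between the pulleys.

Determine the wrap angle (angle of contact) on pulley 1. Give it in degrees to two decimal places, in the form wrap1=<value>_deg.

wrap1=198.77_deg

crossed belt: β = asin((r1+r2)/C) = asin(15/92) = 9.3836°
wrap1 = wrap2 = π + 2β = 198.7672°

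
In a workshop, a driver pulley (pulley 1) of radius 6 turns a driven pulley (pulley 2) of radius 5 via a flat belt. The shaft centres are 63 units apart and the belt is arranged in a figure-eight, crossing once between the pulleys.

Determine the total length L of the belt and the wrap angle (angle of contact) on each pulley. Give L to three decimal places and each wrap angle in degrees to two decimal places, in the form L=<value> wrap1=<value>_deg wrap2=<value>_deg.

crossed belt: β = asin((r1+r2)/C) = asin(11/63) = 10.0556°
wrap1 = wrap2 = π + 2β = 200.1111°
tangent length = C·cosβ = 62.0322
L = (r1+r2)·wrap + 2·C·cosβ = 11·3.4926 + 2·62.0322 = 162.4831

L=162.483 wrap1=200.11_deg wrap2=200.11_deg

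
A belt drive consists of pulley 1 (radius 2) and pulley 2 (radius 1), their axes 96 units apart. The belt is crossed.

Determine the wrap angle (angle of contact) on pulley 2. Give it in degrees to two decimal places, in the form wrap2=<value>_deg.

wrap2=183.58_deg

crossed belt: β = asin((r1+r2)/C) = asin(3/96) = 1.7908°
wrap1 = wrap2 = π + 2β = 183.5816°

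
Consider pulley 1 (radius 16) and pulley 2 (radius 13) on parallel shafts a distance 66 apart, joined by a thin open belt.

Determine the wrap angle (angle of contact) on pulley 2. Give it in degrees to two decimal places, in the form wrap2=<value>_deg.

open belt: β = asin((r2−r1)/C) = asin(-3/66) = -2.6053°
wrap1 = π − 2β = 185.2105°
wrap2 = π + 2β = 174.7895°

wrap2=174.79_deg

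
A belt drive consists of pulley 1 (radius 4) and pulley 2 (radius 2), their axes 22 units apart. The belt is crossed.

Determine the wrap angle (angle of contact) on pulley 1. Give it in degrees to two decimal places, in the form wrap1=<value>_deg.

wrap1=211.65_deg

crossed belt: β = asin((r1+r2)/C) = asin(6/22) = 15.8266°
wrap1 = wrap2 = π + 2β = 211.6532°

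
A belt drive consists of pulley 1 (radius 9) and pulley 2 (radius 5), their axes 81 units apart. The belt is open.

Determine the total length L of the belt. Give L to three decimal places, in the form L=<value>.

L=206.180

open belt: β = asin((r2−r1)/C) = asin(-4/81) = -2.8306°
wrap1 = π − 2β = 185.6611°
wrap2 = π + 2β = 174.3389°
tangent length = C·cosβ = 80.9012
L = r1·wrap1 + r2·wrap2 + 2·C·cosβ = 9·3.2404 + 5·3.0428 + 2·80.9012 = 206.1799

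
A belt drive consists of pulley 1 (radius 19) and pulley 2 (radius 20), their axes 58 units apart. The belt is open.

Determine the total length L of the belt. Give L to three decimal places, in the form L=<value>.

L=238.539

open belt: β = asin((r2−r1)/C) = asin(1/58) = 0.9879°
wrap1 = π − 2β = 178.0242°
wrap2 = π + 2β = 181.9758°
tangent length = C·cosβ = 57.9914
L = r1·wrap1 + r2·wrap2 + 2·C·cosβ = 19·3.1071 + 20·3.1761 + 2·57.9914 = 238.5394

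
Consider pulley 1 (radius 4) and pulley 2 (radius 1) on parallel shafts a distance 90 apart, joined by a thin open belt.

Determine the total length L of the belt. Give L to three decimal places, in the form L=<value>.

L=195.808

open belt: β = asin((r2−r1)/C) = asin(-3/90) = -1.9102°
wrap1 = π − 2β = 183.8204°
wrap2 = π + 2β = 176.1796°
tangent length = C·cosβ = 89.9500
L = r1·wrap1 + r2·wrap2 + 2·C·cosβ = 4·3.2083 + 1·3.0749 + 2·89.9500 = 195.8080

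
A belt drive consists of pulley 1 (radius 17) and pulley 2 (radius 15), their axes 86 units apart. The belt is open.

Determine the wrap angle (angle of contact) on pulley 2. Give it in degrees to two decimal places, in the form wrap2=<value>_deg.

wrap2=177.33_deg

open belt: β = asin((r2−r1)/C) = asin(-2/86) = -1.3326°
wrap1 = π − 2β = 182.6652°
wrap2 = π + 2β = 177.3348°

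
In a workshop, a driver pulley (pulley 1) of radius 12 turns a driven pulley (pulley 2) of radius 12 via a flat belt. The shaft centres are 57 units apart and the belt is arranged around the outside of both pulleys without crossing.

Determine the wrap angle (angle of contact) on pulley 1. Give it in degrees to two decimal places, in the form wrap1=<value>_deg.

wrap1=180.00_deg

open belt: β = asin((r2−r1)/C) = asin(0/57) = 0.0000°
wrap1 = π − 2β = 180.0000°
wrap2 = π + 2β = 180.0000°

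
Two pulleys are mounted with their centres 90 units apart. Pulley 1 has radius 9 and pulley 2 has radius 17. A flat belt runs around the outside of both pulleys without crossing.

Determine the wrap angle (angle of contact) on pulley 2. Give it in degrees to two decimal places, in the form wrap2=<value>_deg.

open belt: β = asin((r2−r1)/C) = asin(8/90) = 5.0997°
wrap1 = π − 2β = 169.8006°
wrap2 = π + 2β = 190.1994°

wrap2=190.20_deg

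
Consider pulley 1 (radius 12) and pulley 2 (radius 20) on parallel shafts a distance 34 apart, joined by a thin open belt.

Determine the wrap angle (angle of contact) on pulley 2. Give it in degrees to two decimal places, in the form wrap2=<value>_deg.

wrap2=207.22_deg

open belt: β = asin((r2−r1)/C) = asin(8/34) = 13.6090°
wrap1 = π − 2β = 152.7821°
wrap2 = π + 2β = 207.2179°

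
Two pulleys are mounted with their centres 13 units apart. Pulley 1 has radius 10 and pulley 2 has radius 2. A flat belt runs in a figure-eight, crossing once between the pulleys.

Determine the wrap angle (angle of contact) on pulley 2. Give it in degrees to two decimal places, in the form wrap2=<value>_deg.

crossed belt: β = asin((r1+r2)/C) = asin(12/13) = 67.3801°
wrap1 = wrap2 = π + 2β = 314.7603°

wrap2=314.76_deg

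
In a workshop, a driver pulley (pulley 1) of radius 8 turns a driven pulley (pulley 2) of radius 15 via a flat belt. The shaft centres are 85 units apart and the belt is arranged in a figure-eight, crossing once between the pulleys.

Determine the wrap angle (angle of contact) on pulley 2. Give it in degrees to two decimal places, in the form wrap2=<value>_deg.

wrap2=211.40_deg

crossed belt: β = asin((r1+r2)/C) = asin(23/85) = 15.6993°
wrap1 = wrap2 = π + 2β = 211.3985°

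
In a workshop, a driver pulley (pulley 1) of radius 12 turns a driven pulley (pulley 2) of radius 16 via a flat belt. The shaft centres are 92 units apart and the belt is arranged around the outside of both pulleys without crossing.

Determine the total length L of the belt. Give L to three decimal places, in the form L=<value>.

open belt: β = asin((r2−r1)/C) = asin(4/92) = 2.4919°
wrap1 = π − 2β = 175.0162°
wrap2 = π + 2β = 184.9838°
tangent length = C·cosβ = 91.9130
L = r1·wrap1 + r2·wrap2 + 2·C·cosβ = 12·3.0546 + 16·3.2286 + 2·91.9130 = 272.1385

L=272.139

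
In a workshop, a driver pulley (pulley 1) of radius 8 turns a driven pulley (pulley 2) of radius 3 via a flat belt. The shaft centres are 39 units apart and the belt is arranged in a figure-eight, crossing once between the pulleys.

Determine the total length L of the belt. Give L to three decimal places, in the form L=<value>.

crossed belt: β = asin((r1+r2)/C) = asin(11/39) = 16.3827°
wrap1 = wrap2 = π + 2β = 212.7653°
tangent length = C·cosβ = 37.4166
L = (r1+r2)·wrap + 2·C·cosβ = 11·3.7135 + 2·37.4166 = 115.6812

L=115.681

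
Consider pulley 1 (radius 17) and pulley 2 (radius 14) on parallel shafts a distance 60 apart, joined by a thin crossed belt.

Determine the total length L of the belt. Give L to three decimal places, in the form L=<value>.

L=233.795

crossed belt: β = asin((r1+r2)/C) = asin(31/60) = 31.1089°
wrap1 = wrap2 = π + 2β = 242.2178°
tangent length = C·cosβ = 51.3712
L = (r1+r2)·wrap + 2·C·cosβ = 31·4.2275 + 2·51.3712 = 233.7949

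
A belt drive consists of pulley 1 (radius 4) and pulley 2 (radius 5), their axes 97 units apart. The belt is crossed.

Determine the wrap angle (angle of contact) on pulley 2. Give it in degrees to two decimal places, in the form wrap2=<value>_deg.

crossed belt: β = asin((r1+r2)/C) = asin(9/97) = 5.3238°
wrap1 = wrap2 = π + 2β = 190.6475°

wrap2=190.65_deg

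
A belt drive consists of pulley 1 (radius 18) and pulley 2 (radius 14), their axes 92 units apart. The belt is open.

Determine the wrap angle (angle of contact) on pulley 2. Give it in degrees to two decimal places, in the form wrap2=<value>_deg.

wrap2=175.02_deg

open belt: β = asin((r2−r1)/C) = asin(-4/92) = -2.4919°
wrap1 = π − 2β = 184.9838°
wrap2 = π + 2β = 175.0162°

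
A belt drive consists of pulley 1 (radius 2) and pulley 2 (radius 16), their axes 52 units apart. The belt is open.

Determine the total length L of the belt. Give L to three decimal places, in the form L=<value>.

L=164.341

open belt: β = asin((r2−r1)/C) = asin(14/52) = 15.6185°
wrap1 = π − 2β = 148.7630°
wrap2 = π + 2β = 211.2370°
tangent length = C·cosβ = 50.0799
L = r1·wrap1 + r2·wrap2 + 2·C·cosβ = 2·2.5964 + 16·3.6868 + 2·50.0799 = 164.3412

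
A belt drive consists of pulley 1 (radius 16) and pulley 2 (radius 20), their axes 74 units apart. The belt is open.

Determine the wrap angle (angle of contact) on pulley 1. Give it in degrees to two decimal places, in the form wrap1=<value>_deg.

open belt: β = asin((r2−r1)/C) = asin(4/74) = 3.0986°
wrap1 = π − 2β = 173.8028°
wrap2 = π + 2β = 186.1972°

wrap1=173.80_deg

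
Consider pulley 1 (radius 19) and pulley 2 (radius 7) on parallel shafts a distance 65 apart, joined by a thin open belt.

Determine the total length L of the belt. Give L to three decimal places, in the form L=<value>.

open belt: β = asin((r2−r1)/C) = asin(-12/65) = -10.6387°
wrap1 = π − 2β = 201.2774°
wrap2 = π + 2β = 158.7226°
tangent length = C·cosβ = 63.8827
L = r1·wrap1 + r2·wrap2 + 2·C·cosβ = 19·3.5130 + 7·2.7702 + 2·63.8827 = 213.9032

L=213.903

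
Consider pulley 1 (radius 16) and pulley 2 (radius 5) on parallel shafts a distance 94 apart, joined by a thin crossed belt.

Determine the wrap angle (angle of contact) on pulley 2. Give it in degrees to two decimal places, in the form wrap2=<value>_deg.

crossed belt: β = asin((r1+r2)/C) = asin(21/94) = 12.9091°
wrap1 = wrap2 = π + 2β = 205.8181°

wrap2=205.82_deg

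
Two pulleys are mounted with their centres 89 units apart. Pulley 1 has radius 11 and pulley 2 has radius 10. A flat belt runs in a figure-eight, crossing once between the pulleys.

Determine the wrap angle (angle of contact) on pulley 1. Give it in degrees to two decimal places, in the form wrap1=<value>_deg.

wrap1=207.30_deg

crossed belt: β = asin((r1+r2)/C) = asin(21/89) = 13.6479°
wrap1 = wrap2 = π + 2β = 207.2959°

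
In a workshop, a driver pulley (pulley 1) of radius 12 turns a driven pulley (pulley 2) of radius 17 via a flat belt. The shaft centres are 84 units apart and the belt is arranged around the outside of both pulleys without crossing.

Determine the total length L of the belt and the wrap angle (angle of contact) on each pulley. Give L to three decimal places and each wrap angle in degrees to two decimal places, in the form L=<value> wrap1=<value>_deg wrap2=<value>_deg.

open belt: β = asin((r2−r1)/C) = asin(5/84) = 3.4125°
wrap1 = π − 2β = 173.1750°
wrap2 = π + 2β = 186.8250°
tangent length = C·cosβ = 83.8511
L = r1·wrap1 + r2·wrap2 + 2·C·cosβ = 12·3.0225 + 17·3.2607 + 2·83.8511 = 259.4039

L=259.404 wrap1=173.18_deg wrap2=186.82_deg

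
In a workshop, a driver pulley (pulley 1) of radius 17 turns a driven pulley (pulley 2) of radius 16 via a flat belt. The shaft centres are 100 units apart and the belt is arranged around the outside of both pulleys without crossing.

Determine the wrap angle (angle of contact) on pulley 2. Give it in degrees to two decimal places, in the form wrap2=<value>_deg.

open belt: β = asin((r2−r1)/C) = asin(-1/100) = -0.5730°
wrap1 = π − 2β = 181.1459°
wrap2 = π + 2β = 178.8541°

wrap2=178.85_deg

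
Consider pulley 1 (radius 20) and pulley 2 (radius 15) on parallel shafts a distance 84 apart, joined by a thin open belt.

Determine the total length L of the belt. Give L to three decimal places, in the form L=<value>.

open belt: β = asin((r2−r1)/C) = asin(-5/84) = -3.4125°
wrap1 = π − 2β = 186.8250°
wrap2 = π + 2β = 173.1750°
tangent length = C·cosβ = 83.8511
L = r1·wrap1 + r2·wrap2 + 2·C·cosβ = 20·3.2607 + 15·3.0225 + 2·83.8511 = 278.2534

L=278.253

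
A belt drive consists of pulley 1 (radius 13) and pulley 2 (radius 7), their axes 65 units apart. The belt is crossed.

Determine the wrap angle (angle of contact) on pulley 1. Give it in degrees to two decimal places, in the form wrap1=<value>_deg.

crossed belt: β = asin((r1+r2)/C) = asin(20/65) = 17.9202°
wrap1 = wrap2 = π + 2β = 215.8404°

wrap1=215.84_deg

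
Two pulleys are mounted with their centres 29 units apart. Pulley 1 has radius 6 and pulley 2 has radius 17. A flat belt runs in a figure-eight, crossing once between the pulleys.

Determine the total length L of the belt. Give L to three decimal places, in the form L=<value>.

L=149.714

crossed belt: β = asin((r1+r2)/C) = asin(23/29) = 52.4765°
wrap1 = wrap2 = π + 2β = 284.9530°
tangent length = C·cosβ = 17.6635
L = (r1+r2)·wrap + 2·C·cosβ = 23·4.9734 + 2·17.6635 = 149.7145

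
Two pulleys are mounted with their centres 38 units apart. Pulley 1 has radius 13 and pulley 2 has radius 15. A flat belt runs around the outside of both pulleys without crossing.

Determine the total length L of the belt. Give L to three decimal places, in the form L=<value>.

open belt: β = asin((r2−r1)/C) = asin(2/38) = 3.0170°
wrap1 = π − 2β = 173.9661°
wrap2 = π + 2β = 186.0339°
tangent length = C·cosβ = 37.9473
L = r1·wrap1 + r2·wrap2 + 2·C·cosβ = 13·3.0363 + 15·3.2469 + 2·37.9473 = 164.0699

L=164.070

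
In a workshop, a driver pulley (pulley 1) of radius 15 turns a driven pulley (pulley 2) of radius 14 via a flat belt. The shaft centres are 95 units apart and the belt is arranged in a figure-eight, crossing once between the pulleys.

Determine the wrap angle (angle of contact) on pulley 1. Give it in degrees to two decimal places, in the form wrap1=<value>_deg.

wrap1=215.55_deg

crossed belt: β = asin((r1+r2)/C) = asin(29/95) = 17.7740°
wrap1 = wrap2 = π + 2β = 215.5480°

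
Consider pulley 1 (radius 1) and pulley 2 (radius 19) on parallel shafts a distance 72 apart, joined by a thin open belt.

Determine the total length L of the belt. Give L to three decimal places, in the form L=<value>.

open belt: β = asin((r2−r1)/C) = asin(18/72) = 14.4775°
wrap1 = π − 2β = 151.0450°
wrap2 = π + 2β = 208.9550°
tangent length = C·cosβ = 69.7137
L = r1·wrap1 + r2·wrap2 + 2·C·cosβ = 1·2.6362 + 19·3.6470 + 2·69.7137 = 211.3557

L=211.356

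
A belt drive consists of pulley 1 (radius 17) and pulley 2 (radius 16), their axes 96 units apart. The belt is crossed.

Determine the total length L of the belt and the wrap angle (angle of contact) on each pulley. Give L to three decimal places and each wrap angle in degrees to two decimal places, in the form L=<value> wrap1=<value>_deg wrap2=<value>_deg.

crossed belt: β = asin((r1+r2)/C) = asin(33/96) = 20.1055°
wrap1 = wrap2 = π + 2β = 220.2110°
tangent length = C·cosβ = 90.1499
L = (r1+r2)·wrap + 2·C·cosβ = 33·3.8434 + 2·90.1499 = 307.1322

L=307.132 wrap1=220.21_deg wrap2=220.21_deg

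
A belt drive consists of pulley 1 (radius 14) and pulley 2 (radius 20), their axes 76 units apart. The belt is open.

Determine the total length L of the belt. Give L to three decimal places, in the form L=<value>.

L=259.288

open belt: β = asin((r2−r1)/C) = asin(6/76) = 4.5281°
wrap1 = π − 2β = 170.9439°
wrap2 = π + 2β = 189.0561°
tangent length = C·cosβ = 75.7628
L = r1·wrap1 + r2·wrap2 + 2·C·cosβ = 14·2.9835 + 20·3.2997 + 2·75.7628 = 259.2881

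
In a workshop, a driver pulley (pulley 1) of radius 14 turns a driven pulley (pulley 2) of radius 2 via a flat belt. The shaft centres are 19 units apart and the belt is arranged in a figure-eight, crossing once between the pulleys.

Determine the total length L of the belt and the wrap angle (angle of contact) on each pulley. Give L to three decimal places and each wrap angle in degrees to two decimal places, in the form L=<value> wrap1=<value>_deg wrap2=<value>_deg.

crossed belt: β = asin((r1+r2)/C) = asin(16/19) = 57.3631°
wrap1 = wrap2 = π + 2β = 294.7262°
tangent length = C·cosβ = 10.2470
L = (r1+r2)·wrap + 2·C·cosβ = 16·5.1439 + 2·10.2470 = 102.7970

L=102.797 wrap1=294.73_deg wrap2=294.73_deg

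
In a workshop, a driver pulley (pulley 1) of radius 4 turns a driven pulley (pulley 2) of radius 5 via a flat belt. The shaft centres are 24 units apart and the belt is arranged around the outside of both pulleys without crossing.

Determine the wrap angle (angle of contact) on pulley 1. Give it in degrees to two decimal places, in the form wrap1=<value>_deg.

open belt: β = asin((r2−r1)/C) = asin(1/24) = 2.3880°
wrap1 = π − 2β = 175.2240°
wrap2 = π + 2β = 184.7760°

wrap1=175.22_deg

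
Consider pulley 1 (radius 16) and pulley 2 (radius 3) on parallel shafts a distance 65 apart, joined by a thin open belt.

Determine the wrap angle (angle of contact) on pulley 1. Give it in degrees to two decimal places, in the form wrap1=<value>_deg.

wrap1=203.07_deg

open belt: β = asin((r2−r1)/C) = asin(-13/65) = -11.5370°
wrap1 = π − 2β = 203.0739°
wrap2 = π + 2β = 156.9261°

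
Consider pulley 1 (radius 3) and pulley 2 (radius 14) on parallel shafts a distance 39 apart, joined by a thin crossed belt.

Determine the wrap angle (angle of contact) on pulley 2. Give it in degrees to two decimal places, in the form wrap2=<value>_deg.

wrap2=231.68_deg

crossed belt: β = asin((r1+r2)/C) = asin(17/39) = 25.8424°
wrap1 = wrap2 = π + 2β = 231.6848°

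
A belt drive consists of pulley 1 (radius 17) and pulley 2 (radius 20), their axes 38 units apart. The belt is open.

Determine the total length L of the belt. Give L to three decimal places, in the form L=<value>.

open belt: β = asin((r2−r1)/C) = asin(3/38) = 4.5281°
wrap1 = π − 2β = 170.9439°
wrap2 = π + 2β = 189.0561°
tangent length = C·cosβ = 37.8814
L = r1·wrap1 + r2·wrap2 + 2·C·cosβ = 17·2.9835 + 20·3.2997 + 2·37.8814 = 192.4759

L=192.476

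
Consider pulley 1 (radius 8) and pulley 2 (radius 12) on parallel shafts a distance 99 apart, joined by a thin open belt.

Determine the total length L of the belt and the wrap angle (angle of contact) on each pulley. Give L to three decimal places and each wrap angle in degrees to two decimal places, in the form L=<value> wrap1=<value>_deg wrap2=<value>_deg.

L=260.993 wrap1=175.37_deg wrap2=184.63_deg

open belt: β = asin((r2−r1)/C) = asin(4/99) = 2.3156°
wrap1 = π − 2β = 175.3688°
wrap2 = π + 2β = 184.6312°
tangent length = C·cosβ = 98.9192
L = r1·wrap1 + r2·wrap2 + 2·C·cosβ = 8·3.0608 + 12·3.2224 + 2·98.9192 = 260.9935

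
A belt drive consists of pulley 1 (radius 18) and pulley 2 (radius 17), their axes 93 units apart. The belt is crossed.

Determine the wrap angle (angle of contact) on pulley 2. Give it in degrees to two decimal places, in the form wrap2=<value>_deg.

wrap2=224.21_deg

crossed belt: β = asin((r1+r2)/C) = asin(35/93) = 22.1074°
wrap1 = wrap2 = π + 2β = 224.2148°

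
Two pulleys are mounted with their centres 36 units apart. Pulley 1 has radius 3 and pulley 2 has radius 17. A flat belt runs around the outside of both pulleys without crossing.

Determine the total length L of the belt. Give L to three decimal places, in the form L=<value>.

L=140.348

open belt: β = asin((r2−r1)/C) = asin(14/36) = 22.8854°
wrap1 = π − 2β = 134.2292°
wrap2 = π + 2β = 225.7708°
tangent length = C·cosβ = 33.1662
L = r1·wrap1 + r2·wrap2 + 2·C·cosβ = 3·2.3427 + 17·3.9404 + 2·33.1662 = 140.3483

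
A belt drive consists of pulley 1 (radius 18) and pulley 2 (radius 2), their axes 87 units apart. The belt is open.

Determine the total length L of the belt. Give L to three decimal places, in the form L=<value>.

open belt: β = asin((r2−r1)/C) = asin(-16/87) = -10.5975°
wrap1 = π − 2β = 201.1950°
wrap2 = π + 2β = 158.8050°
tangent length = C·cosβ = 85.5161
L = r1·wrap1 + r2·wrap2 + 2·C·cosβ = 18·3.5115 + 2·2.7717 + 2·85.5161 = 239.7828

L=239.783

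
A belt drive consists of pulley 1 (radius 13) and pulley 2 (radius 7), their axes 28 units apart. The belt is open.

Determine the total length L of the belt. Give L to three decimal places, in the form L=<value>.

open belt: β = asin((r2−r1)/C) = asin(-6/28) = -12.3736°
wrap1 = π − 2β = 204.7473°
wrap2 = π + 2β = 155.2527°
tangent length = C·cosβ = 27.3496
L = r1·wrap1 + r2·wrap2 + 2·C·cosβ = 13·3.5735 + 7·2.7097 + 2·27.3496 = 120.1226

L=120.123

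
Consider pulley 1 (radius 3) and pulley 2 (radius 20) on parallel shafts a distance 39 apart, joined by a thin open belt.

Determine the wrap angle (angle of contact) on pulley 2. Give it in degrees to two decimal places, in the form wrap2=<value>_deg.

open belt: β = asin((r2−r1)/C) = asin(17/39) = 25.8424°
wrap1 = π − 2β = 128.3152°
wrap2 = π + 2β = 231.6848°

wrap2=231.68_deg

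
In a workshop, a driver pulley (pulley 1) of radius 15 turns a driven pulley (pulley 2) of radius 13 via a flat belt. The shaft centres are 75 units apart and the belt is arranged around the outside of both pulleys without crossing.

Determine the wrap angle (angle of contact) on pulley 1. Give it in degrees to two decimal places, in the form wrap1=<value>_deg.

open belt: β = asin((r2−r1)/C) = asin(-2/75) = -1.5281°
wrap1 = π − 2β = 183.0561°
wrap2 = π + 2β = 176.9439°

wrap1=183.06_deg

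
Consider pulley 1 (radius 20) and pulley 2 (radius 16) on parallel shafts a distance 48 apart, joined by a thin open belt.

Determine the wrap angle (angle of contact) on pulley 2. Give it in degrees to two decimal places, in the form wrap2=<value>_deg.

wrap2=170.44_deg

open belt: β = asin((r2−r1)/C) = asin(-4/48) = -4.7802°
wrap1 = π − 2β = 189.5604°
wrap2 = π + 2β = 170.4396°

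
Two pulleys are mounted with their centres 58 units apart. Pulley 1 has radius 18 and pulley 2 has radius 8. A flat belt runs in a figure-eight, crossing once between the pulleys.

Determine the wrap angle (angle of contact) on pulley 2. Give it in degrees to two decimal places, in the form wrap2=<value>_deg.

crossed belt: β = asin((r1+r2)/C) = asin(26/58) = 26.6331°
wrap1 = wrap2 = π + 2β = 233.2662°

wrap2=233.27_deg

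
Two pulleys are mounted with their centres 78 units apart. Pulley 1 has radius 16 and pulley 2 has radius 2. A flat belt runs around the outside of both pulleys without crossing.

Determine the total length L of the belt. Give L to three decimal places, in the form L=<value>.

L=215.068

open belt: β = asin((r2−r1)/C) = asin(-14/78) = -10.3399°
wrap1 = π − 2β = 200.6798°
wrap2 = π + 2β = 159.3202°
tangent length = C·cosβ = 76.7333
L = r1·wrap1 + r2·wrap2 + 2·C·cosβ = 16·3.5025 + 2·2.7807 + 2·76.7333 = 215.0683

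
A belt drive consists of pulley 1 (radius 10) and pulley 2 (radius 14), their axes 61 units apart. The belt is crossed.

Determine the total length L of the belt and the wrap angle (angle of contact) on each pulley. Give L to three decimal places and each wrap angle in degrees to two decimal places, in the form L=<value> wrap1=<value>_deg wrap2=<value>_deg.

L=206.969 wrap1=226.34_deg wrap2=226.34_deg

crossed belt: β = asin((r1+r2)/C) = asin(24/61) = 23.1689°
wrap1 = wrap2 = π + 2β = 226.3378°
tangent length = C·cosβ = 56.0803
L = (r1+r2)·wrap + 2·C·cosβ = 24·3.9503 + 2·56.0803 = 206.9687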